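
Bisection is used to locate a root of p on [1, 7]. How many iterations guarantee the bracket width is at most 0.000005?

Width after n steps is 6/2^n. Need 2^n ≥ 6/0.000005 = 1200000.
2^20 = 1048576 < 1200000 ≤ 2^21 = 2097152, so n = 21.

21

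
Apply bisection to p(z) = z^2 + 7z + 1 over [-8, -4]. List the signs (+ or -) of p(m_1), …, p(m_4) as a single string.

midpoint -6: p = -5 < 0 → [-8, -6]
midpoint -7: p = 1 > 0 → [-7, -6]
midpoint -6.5: p = -2.25 < 0 → [-7, -6.5]
midpoint -6.75: p = -0.6875 < 0 → [-7, -6.75]

-+--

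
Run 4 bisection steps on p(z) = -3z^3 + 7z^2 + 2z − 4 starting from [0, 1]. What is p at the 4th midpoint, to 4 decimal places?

-0.2913

midpoint 0.5: p = -1.625 < 0 → [0.5, 1]
midpoint 0.75: p = 0.171875 > 0 → [0.5, 0.75]
midpoint 0.625: p = -0.748047 < 0 → [0.625, 0.75]
midpoint 0.6875: p = -0.2913 < 0 → [0.6875, 0.75]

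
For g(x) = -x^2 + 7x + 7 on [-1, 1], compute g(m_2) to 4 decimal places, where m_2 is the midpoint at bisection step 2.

g(0) = 7 > 0, so the root lies in [-1, 0]
g(-0.5) = 3.25 > 0, so the root lies in [-1, -0.5]

3.2500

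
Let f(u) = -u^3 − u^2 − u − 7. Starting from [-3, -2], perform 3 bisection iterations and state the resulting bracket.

u = -2.5 gives f = 4.875, positive; keep [-2.5, -2]
u = -2.25 gives f = 1.578125, positive; keep [-2.25, -2]
u = -2.125 gives f = 0.205078, positive; keep [-2.125, -2]

[-2.125, -2]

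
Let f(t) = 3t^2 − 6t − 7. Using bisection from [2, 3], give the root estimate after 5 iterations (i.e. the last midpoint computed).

midpoint 2.5: f = -3.25 < 0 → [2.5, 3]
midpoint 2.75: f = -0.8125 < 0 → [2.75, 3]
midpoint 2.875: f = 0.546875 > 0 → [2.75, 2.875]
midpoint 2.8125: f = -0.1445 < 0 → [2.8125, 2.875]
midpoint 2.84375: f = 0.1982 > 0 → [2.8125, 2.84375]

2.84375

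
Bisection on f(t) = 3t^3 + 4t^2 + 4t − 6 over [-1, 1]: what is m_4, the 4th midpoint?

0.625

t = 0 gives f = -6, negative; keep [0, 1]
t = 0.5 gives f = -2.625, negative; keep [0.5, 1]
t = 0.75 gives f = 0.515625, positive; keep [0.5, 0.75]
t = 0.625 gives f = -1.2051, negative; keep [0.625, 0.75]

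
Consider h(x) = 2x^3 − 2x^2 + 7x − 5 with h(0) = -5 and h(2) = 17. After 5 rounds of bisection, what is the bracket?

m = 1, h(m) = 2 (+); new bracket [0, 1]
m = 0.5, h(m) = -1.75 (−); new bracket [0.5, 1]
m = 0.75, h(m) = -0.03125 (−); new bracket [0.75, 1]
m = 0.875, h(m) = 0.9336 (+); new bracket [0.75, 0.875]
m = 0.8125, h(m) = 0.4399 (+); new bracket [0.75, 0.8125]

[0.75, 0.8125]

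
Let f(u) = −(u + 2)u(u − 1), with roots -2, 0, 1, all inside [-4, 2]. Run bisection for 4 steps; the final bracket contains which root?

midpoint -1: f = -2 < 0 → [-4, -1]
midpoint -2.5: f = 4.375 > 0 → [-2.5, -1]
midpoint -1.75: f = -1.203125 < 0 → [-2.5, -1.75]
midpoint -2.125: f = 0.8301 > 0 → [-2.125, -1.75]

-2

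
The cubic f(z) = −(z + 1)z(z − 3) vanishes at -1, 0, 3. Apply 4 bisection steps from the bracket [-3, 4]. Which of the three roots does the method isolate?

3

f(0.5) = 1.875 > 0, so the root lies in [0.5, 4]
f(2.25) = 5.484375 > 0, so the root lies in [2.25, 4]
f(3.125) = -1.611328 < 0, so the root lies in [2.25, 3.125]
f(2.6875) = 3.0969 > 0, so the root lies in [2.6875, 3.125]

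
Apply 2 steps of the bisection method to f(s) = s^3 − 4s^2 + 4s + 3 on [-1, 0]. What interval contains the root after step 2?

[-0.5, -0.25]

m = -0.5, f(m) = -0.125 (−); new bracket [-0.5, 0]
m = -0.25, f(m) = 1.734375 (+); new bracket [-0.5, -0.25]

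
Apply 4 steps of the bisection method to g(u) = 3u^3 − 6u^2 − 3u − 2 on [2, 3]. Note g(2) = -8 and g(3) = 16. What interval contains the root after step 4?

[2.5, 2.5625]

g(2.5) = -0.125 < 0, so the root lies in [2.5, 3]
g(2.75) = 6.765625 > 0, so the root lies in [2.5, 2.75]
g(2.625) = 3.044922 > 0, so the root lies in [2.5, 2.625]
g(2.5625) = 1.3933 > 0, so the root lies in [2.5, 2.5625]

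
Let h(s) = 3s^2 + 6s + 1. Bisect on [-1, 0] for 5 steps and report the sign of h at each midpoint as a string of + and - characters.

midpoint -0.5: h = -1.25 < 0 → [-0.5, 0]
midpoint -0.25: h = -0.3125 < 0 → [-0.25, 0]
midpoint -0.125: h = 0.296875 > 0 → [-0.25, -0.125]
midpoint -0.1875: h = -0.0195 < 0 → [-0.1875, -0.125]
midpoint -0.15625: h = 0.1357 > 0 → [-0.1875, -0.15625]

--+-+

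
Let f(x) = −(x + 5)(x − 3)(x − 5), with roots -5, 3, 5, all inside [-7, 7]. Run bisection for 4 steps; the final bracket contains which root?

midpoint 0: f = -75 < 0 → [-7, 0]
midpoint -3.5: f = -82.875 < 0 → [-7, -3.5]
midpoint -5.25: f = 21.140625 > 0 → [-5.25, -3.5]
midpoint -4.375: f = -43.2129 < 0 → [-5.25, -4.375]

-5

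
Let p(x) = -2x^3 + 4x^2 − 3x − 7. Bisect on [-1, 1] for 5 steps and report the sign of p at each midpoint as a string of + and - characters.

---+-

x = 0 gives p = -7, negative; keep [-1, 0]
x = -0.5 gives p = -4.25, negative; keep [-1, -0.5]
x = -0.75 gives p = -1.65625, negative; keep [-1, -0.75]
x = -0.875 gives p = 0.0273, positive; keep [-0.875, -0.75]
x = -0.8125 gives p = -0.8491, negative; keep [-0.875, -0.8125]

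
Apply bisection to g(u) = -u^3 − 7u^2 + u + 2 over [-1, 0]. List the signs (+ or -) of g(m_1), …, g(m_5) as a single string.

-++++

g(-0.5) = -0.125 < 0, so the root lies in [-0.5, 0]
g(-0.25) = 1.328125 > 0, so the root lies in [-0.5, -0.25]
g(-0.375) = 0.693359 > 0, so the root lies in [-0.5, -0.375]
g(-0.4375) = 0.3064 > 0, so the root lies in [-0.5, -0.4375]
g(-0.46875) = 0.0962 > 0, so the root lies in [-0.5, -0.46875]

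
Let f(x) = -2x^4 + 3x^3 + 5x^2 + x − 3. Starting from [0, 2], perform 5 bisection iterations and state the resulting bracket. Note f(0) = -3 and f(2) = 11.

[0.5625, 0.625]

x = 1 gives f = 4, positive; keep [0, 1]
x = 0.5 gives f = -1, negative; keep [0.5, 1]
x = 0.75 gives f = 1.195312, positive; keep [0.5, 0.75]
x = 0.625 gives f = 0.0054, positive; keep [0.5, 0.625]
x = 0.5625 gives f = -0.5218, negative; keep [0.5625, 0.625]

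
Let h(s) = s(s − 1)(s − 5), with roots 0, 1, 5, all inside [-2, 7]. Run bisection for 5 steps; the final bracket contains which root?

5

h(2.5) = -9.375 < 0, so the root lies in [2.5, 7]
h(4.75) = -4.453125 < 0, so the root lies in [4.75, 7]
h(5.875) = 25.060547 > 0, so the root lies in [4.75, 5.875]
h(5.3125) = 7.1594 > 0, so the root lies in [4.75, 5.3125]
h(5.03125) = 0.6338 > 0, so the root lies in [4.75, 5.03125]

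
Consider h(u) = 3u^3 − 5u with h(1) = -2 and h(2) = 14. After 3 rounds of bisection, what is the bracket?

h(1.5) = 2.625 > 0, so the root lies in [1, 1.5]
h(1.25) = -0.390625 < 0, so the root lies in [1.25, 1.5]
h(1.375) = 0.923828 > 0, so the root lies in [1.25, 1.375]

[1.25, 1.375]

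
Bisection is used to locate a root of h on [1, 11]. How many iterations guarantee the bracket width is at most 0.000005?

21

Width after n steps is 10/2^n. Need 2^n ≥ 10/0.000005 = 2000000.
2^20 = 1048576 < 2000000 ≤ 2^21 = 2097152, so n = 21.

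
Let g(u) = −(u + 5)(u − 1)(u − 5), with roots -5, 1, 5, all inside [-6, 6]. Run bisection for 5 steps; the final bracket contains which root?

midpoint 0: g = -25 < 0 → [-6, 0]
midpoint -3: g = -64 < 0 → [-6, -3]
midpoint -4.5: g = -26.125 < 0 → [-6, -4.5]
midpoint -5.25: g = 16.0156 > 0 → [-5.25, -4.5]
midpoint -4.875: g = -7.252 < 0 → [-5.25, -4.875]

-5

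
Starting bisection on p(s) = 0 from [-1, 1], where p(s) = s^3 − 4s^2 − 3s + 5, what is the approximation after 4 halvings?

m = 0, p(m) = 5 (+); new bracket [0, 1]
m = 0.5, p(m) = 2.625 (+); new bracket [0.5, 1]
m = 0.75, p(m) = 0.921875 (+); new bracket [0.75, 1]
m = 0.875, p(m) = -0.0176 (−); new bracket [0.75, 0.875]

0.875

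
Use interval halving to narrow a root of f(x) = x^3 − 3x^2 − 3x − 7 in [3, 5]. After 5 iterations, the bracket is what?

x = 4 gives f = -3, negative; keep [4, 5]
x = 4.5 gives f = 9.875, positive; keep [4, 4.5]
x = 4.25 gives f = 2.828125, positive; keep [4, 4.25]
x = 4.125 gives f = -0.2324, negative; keep [4.125, 4.25]
x = 4.1875 gives f = 1.2605, positive; keep [4.125, 4.1875]

[4.125, 4.1875]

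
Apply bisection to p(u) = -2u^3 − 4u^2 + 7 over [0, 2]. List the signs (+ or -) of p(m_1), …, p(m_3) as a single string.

midpoint 1: p = 1 > 0 → [1, 2]
midpoint 1.5: p = -8.75 < 0 → [1, 1.5]
midpoint 1.25: p = -3.15625 < 0 → [1, 1.25]

+--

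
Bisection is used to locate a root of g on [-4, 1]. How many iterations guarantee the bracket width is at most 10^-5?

19

Width after n steps is 5/2^n. Need 2^n ≥ 5/10^-5 = 500000.
2^18 = 262144 < 500000 ≤ 2^19 = 524288, so n = 19.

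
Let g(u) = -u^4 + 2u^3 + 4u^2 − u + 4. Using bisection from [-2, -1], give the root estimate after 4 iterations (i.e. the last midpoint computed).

-1.6875

g(-1.5) = 2.6875 > 0, so the root lies in [-2, -1.5]
g(-1.75) = -2.097656 < 0, so the root lies in [-1.75, -1.5]
g(-1.625) = 0.632568 > 0, so the root lies in [-1.75, -1.625]
g(-1.6875) = -0.6419 < 0, so the root lies in [-1.6875, -1.625]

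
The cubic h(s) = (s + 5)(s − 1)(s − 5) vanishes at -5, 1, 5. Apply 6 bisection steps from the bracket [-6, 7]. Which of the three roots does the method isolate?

m = 0.5, h(m) = 12.375 (+); new bracket [-6, 0.5]
m = -2.75, h(m) = 65.390625 (+); new bracket [-6, -2.75]
m = -4.375, h(m) = 31.494141 (+); new bracket [-6, -4.375]
m = -5.1875, h(m) = -11.8191 (−); new bracket [-5.1875, -4.375]
m = -4.78125, h(m) = 12.3698 (+); new bracket [-5.1875, -4.78125]
m = -4.984375, h(m) = 0.9336 (+); new bracket [-5.1875, -4.984375]

-5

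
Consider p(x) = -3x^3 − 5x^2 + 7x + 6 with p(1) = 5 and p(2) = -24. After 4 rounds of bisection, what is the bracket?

x = 1.5 gives p = -4.875, negative; keep [1, 1.5]
x = 1.25 gives p = 1.078125, positive; keep [1.25, 1.5]
x = 1.375 gives p = -1.626953, negative; keep [1.25, 1.375]
x = 1.3125 gives p = -0.2087, negative; keep [1.25, 1.3125]

[1.25, 1.3125]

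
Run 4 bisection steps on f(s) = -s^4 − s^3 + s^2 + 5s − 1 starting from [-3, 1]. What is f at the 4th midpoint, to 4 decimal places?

s = -1 gives f = -5, negative; keep [-1, 1]
s = 0 gives f = -1, negative; keep [0, 1]
s = 0.5 gives f = 1.5625, positive; keep [0, 0.5]
s = 0.25 gives f = 0.293, positive; keep [0, 0.25]

0.2930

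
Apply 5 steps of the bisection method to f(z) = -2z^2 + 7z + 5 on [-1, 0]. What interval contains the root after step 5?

[-0.625, -0.59375]

z = -0.5 gives f = 1, positive; keep [-1, -0.5]
z = -0.75 gives f = -1.375, negative; keep [-0.75, -0.5]
z = -0.625 gives f = -0.15625, negative; keep [-0.625, -0.5]
z = -0.5625 gives f = 0.4297, positive; keep [-0.625, -0.5625]
z = -0.59375 gives f = 0.1387, positive; keep [-0.625, -0.59375]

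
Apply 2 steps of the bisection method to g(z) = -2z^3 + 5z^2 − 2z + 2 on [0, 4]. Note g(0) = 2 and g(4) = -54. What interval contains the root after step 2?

[2, 3]

m = 2, g(m) = 2 (+); new bracket [2, 4]
m = 3, g(m) = -13 (−); new bracket [2, 3]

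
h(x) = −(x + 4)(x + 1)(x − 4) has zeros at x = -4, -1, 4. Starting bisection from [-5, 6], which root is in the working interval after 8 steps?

4

x = 0.5 gives h = 23.625, positive; keep [0.5, 6]
x = 3.25 gives h = 23.109375, positive; keep [3.25, 6]
x = 4.625 gives h = -30.322266, negative; keep [3.25, 4.625]
x = 3.9375 gives h = 2.4495, positive; keep [3.9375, 4.625]
x = 4.28125 gives h = -12.3006, negative; keep [3.9375, 4.28125]
x = 4.109375 gives h = -4.5318, negative; keep [3.9375, 4.109375]
x = 4.0234375 gives h = -0.9447, negative; keep [3.9375, 4.0234375]
x = 3.98046875 gives h = 0.7763, positive; keep [3.98046875, 4.0234375]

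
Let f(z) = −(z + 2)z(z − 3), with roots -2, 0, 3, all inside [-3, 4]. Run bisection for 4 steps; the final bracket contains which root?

f(0.5) = 3.125 > 0, so the root lies in [0.5, 4]
f(2.25) = 7.171875 > 0, so the root lies in [2.25, 4]
f(3.125) = -2.001953 < 0, so the root lies in [2.25, 3.125]
f(2.6875) = 3.9368 > 0, so the root lies in [2.6875, 3.125]

3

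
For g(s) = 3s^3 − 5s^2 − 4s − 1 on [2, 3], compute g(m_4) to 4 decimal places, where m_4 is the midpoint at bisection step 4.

g(2.5) = 4.625 > 0, so the root lies in [2, 2.5]
g(2.25) = -1.140625 < 0, so the root lies in [2.25, 2.5]
g(2.375) = 1.486328 > 0, so the root lies in [2.25, 2.375]
g(2.3125) = 0.1111 > 0, so the root lies in [2.25, 2.3125]

0.1111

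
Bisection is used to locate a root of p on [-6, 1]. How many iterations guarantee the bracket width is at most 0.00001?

Width after n steps is 7/2^n. Need 2^n ≥ 7/0.00001 = 700000.
2^19 = 524288 < 700000 ≤ 2^20 = 1048576, so n = 20.

20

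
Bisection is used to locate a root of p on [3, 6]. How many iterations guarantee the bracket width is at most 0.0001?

15

Width after n steps is 3/2^n. Need 2^n ≥ 3/0.0001 = 30000.
2^14 = 16384 < 30000 ≤ 2^15 = 32768, so n = 15.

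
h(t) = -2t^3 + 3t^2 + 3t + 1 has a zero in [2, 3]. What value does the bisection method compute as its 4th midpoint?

2.3125

h(2.5) = -4 < 0, so the root lies in [2, 2.5]
h(2.25) = 0.15625 > 0, so the root lies in [2.25, 2.5]
h(2.375) = -1.746094 < 0, so the root lies in [2.25, 2.375]
h(2.3125) = -0.7524 < 0, so the root lies in [2.25, 2.3125]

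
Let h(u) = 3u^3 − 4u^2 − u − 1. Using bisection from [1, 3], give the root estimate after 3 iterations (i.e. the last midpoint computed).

h(2) = 5 > 0, so the root lies in [1, 2]
h(1.5) = -1.375 < 0, so the root lies in [1.5, 2]
h(1.75) = 1.078125 > 0, so the root lies in [1.5, 1.75]

1.75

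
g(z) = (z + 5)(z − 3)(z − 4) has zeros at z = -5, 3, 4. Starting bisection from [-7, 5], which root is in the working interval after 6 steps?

-5

g(-1) = 80 > 0, so the root lies in [-7, -1]
g(-4) = 56 > 0, so the root lies in [-7, -4]
g(-5.5) = -40.375 < 0, so the root lies in [-5.5, -4]
g(-4.75) = 16.9531 > 0, so the root lies in [-5.5, -4.75]
g(-5.125) = -9.2676 < 0, so the root lies in [-5.125, -4.75]
g(-4.9375) = 4.4338 > 0, so the root lies in [-5.125, -4.9375]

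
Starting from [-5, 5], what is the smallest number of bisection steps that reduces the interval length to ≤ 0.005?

11

Width after n steps is 10/2^n. Need 2^n ≥ 10/0.005 = 2000.
2^10 = 1024 < 2000 ≤ 2^11 = 2048, so n = 11.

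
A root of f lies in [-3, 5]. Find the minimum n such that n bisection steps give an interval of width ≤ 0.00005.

18

Width after n steps is 8/2^n. Need 2^n ≥ 8/0.00005 = 160000.
2^17 = 131072 < 160000 ≤ 2^18 = 262144, so n = 18.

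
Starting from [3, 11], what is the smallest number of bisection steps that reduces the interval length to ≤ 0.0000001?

Width after n steps is 8/2^n. Need 2^n ≥ 8/0.0000001 = 80000000.
2^26 = 67108864 < 80000000 ≤ 2^27 = 134217728, so n = 27.

27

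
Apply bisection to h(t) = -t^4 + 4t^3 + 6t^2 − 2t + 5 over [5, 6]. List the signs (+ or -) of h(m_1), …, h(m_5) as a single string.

--+--

m = 5.5, h(m) = -74.0625 (−); new bracket [5, 5.5]
m = 5.25, h(m) = -21.003906 (−); new bracket [5, 5.25]
m = 5.125, h(m) = 0.906006 (+); new bracket [5.125, 5.25]
m = 5.1875, h(m) = -9.6848 (−); new bracket [5.125, 5.1875]
m = 5.15625, h(m) = -4.2999 (−); new bracket [5.125, 5.15625]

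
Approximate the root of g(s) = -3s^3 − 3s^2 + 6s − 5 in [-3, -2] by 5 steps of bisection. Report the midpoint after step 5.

m = -2.5, g(m) = 8.125 (+); new bracket [-2.5, -2]
m = -2.25, g(m) = 0.484375 (+); new bracket [-2.25, -2]
m = -2.125, g(m) = -2.509766 (−); new bracket [-2.25, -2.125]
m = -2.1875, g(m) = -1.0779 (−); new bracket [-2.25, -2.1875]
m = -2.21875, g(m) = -0.3133 (−); new bracket [-2.25, -2.21875]

-2.21875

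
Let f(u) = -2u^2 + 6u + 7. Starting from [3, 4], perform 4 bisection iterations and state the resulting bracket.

[3.875, 3.9375]

f(3.5) = 3.5 > 0, so the root lies in [3.5, 4]
f(3.75) = 1.375 > 0, so the root lies in [3.75, 4]
f(3.875) = 0.21875 > 0, so the root lies in [3.875, 4]
f(3.9375) = -0.3828 < 0, so the root lies in [3.875, 3.9375]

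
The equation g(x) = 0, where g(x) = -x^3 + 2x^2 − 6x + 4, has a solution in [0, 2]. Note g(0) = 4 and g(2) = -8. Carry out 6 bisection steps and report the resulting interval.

x = 1 gives g = -1, negative; keep [0, 1]
x = 0.5 gives g = 1.375, positive; keep [0.5, 1]
x = 0.75 gives g = 0.203125, positive; keep [0.75, 1]
x = 0.875 gives g = -0.3887, negative; keep [0.75, 0.875]
x = 0.8125 gives g = -0.0911, negative; keep [0.75, 0.8125]
x = 0.78125 gives g = 0.0564, positive; keep [0.78125, 0.8125]

[0.78125, 0.8125]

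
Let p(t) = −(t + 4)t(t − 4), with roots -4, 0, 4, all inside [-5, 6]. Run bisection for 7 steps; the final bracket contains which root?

4

m = 0.5, p(m) = 7.875 (+); new bracket [0.5, 6]
m = 3.25, p(m) = 17.671875 (+); new bracket [3.25, 6]
m = 4.625, p(m) = -24.931641 (−); new bracket [3.25, 4.625]
m = 3.9375, p(m) = 1.9534 (+); new bracket [3.9375, 4.625]
m = 4.28125, p(m) = -9.9715 (−); new bracket [3.9375, 4.28125]
m = 4.109375, p(m) = -3.6449 (−); new bracket [3.9375, 4.109375]
m = 4.0234375, p(m) = -0.7566 (−); new bracket [3.9375, 4.0234375]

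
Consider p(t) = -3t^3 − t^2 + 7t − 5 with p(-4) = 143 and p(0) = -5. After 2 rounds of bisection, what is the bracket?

[-2, -1]

p(-2) = 1 > 0, so the root lies in [-2, 0]
p(-1) = -10 < 0, so the root lies in [-2, -1]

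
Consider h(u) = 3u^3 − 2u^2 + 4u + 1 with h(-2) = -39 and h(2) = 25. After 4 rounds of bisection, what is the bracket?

[-0.25, 0]

u = 0 gives h = 1, positive; keep [-2, 0]
u = -1 gives h = -8, negative; keep [-1, 0]
u = -0.5 gives h = -1.875, negative; keep [-0.5, 0]
u = -0.25 gives h = -0.1719, negative; keep [-0.25, 0]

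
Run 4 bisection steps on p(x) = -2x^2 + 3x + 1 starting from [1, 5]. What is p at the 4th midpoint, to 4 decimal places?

x = 3 gives p = -8, negative; keep [1, 3]
x = 2 gives p = -1, negative; keep [1, 2]
x = 1.5 gives p = 1, positive; keep [1.5, 2]
x = 1.75 gives p = 0.125, positive; keep [1.75, 2]

0.1250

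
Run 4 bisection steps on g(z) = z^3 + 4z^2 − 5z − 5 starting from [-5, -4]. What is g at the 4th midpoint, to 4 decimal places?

0.2449

g(-4.5) = 7.375 > 0, so the root lies in [-5, -4.5]
g(-4.75) = 1.828125 > 0, so the root lies in [-5, -4.75]
g(-4.875) = -1.419922 < 0, so the root lies in [-4.875, -4.75]
g(-4.8125) = 0.2449 > 0, so the root lies in [-4.875, -4.8125]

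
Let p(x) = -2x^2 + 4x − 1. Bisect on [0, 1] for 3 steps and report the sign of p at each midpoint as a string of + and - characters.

p(0.5) = 0.5 > 0, so the root lies in [0, 0.5]
p(0.25) = -0.125 < 0, so the root lies in [0.25, 0.5]
p(0.375) = 0.21875 > 0, so the root lies in [0.25, 0.375]

+-+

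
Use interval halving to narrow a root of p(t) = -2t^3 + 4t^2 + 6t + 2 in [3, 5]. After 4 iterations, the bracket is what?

midpoint 4: p = -38 < 0 → [3, 4]
midpoint 3.5: p = -13.75 < 0 → [3, 3.5]
midpoint 3.25: p = -4.90625 < 0 → [3, 3.25]
midpoint 3.125: p = -1.2227 < 0 → [3, 3.125]

[3, 3.125]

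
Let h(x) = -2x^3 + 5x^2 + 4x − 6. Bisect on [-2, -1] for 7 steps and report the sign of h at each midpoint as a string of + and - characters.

midpoint -1.5: h = 6 > 0 → [-1.5, -1]
midpoint -1.25: h = 0.71875 > 0 → [-1.25, -1]
midpoint -1.125: h = -1.324219 < 0 → [-1.25, -1.125]
midpoint -1.1875: h = -0.3501 < 0 → [-1.25, -1.1875]
midpoint -1.21875: h = 0.1723 > 0 → [-1.21875, -1.1875]
midpoint -1.203125: h = -0.0919 < 0 → [-1.21875, -1.203125]
midpoint -1.2109375: h = 0.0395 > 0 → [-1.2109375, -1.203125]

++--+-+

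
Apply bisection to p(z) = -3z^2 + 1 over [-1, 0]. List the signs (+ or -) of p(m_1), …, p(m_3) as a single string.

+--

z = -0.5 gives p = 0.25, positive; keep [-1, -0.5]
z = -0.75 gives p = -0.6875, negative; keep [-0.75, -0.5]
z = -0.625 gives p = -0.171875, negative; keep [-0.625, -0.5]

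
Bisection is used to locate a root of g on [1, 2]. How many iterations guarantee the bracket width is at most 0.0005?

11

Width after n steps is 1/2^n. Need 2^n ≥ 1/0.0005 = 2000.
2^10 = 1024 < 2000 ≤ 2^11 = 2048, so n = 11.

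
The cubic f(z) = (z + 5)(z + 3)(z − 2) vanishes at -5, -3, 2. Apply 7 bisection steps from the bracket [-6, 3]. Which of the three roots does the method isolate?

m = -1.5, f(m) = -18.375 (−); new bracket [-1.5, 3]
m = 0.75, f(m) = -26.953125 (−); new bracket [0.75, 3]
m = 1.875, f(m) = -4.189453 (−); new bracket [1.875, 3]
m = 2.4375, f(m) = 17.6931 (+); new bracket [1.875, 2.4375]
m = 2.15625, f(m) = 5.7655 (+); new bracket [1.875, 2.15625]
m = 2.015625, f(m) = 0.5498 (+); new bracket [1.875, 2.015625]
m = 1.9453125, f(m) = -1.8783 (−); new bracket [1.9453125, 2.015625]

2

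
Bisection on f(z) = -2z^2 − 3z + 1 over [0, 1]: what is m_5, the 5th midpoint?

0.28125

z = 0.5 gives f = -1, negative; keep [0, 0.5]
z = 0.25 gives f = 0.125, positive; keep [0.25, 0.5]
z = 0.375 gives f = -0.40625, negative; keep [0.25, 0.375]
z = 0.3125 gives f = -0.1328, negative; keep [0.25, 0.3125]
z = 0.28125 gives f = -0.002, negative; keep [0.25, 0.28125]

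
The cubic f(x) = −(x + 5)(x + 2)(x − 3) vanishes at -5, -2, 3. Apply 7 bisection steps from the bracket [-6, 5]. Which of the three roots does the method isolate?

3

x = -0.5 gives f = 23.625, positive; keep [-0.5, 5]
x = 2.25 gives f = 23.109375, positive; keep [2.25, 5]
x = 3.625 gives f = -30.322266, negative; keep [2.25, 3.625]
x = 2.9375 gives f = 2.4495, positive; keep [2.9375, 3.625]
x = 3.28125 gives f = -12.3006, negative; keep [2.9375, 3.28125]
x = 3.109375 gives f = -4.5318, negative; keep [2.9375, 3.109375]
x = 3.0234375 gives f = -0.9447, negative; keep [2.9375, 3.0234375]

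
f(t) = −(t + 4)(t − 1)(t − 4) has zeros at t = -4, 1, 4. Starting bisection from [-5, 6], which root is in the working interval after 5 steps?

midpoint 0.5: f = -7.875 < 0 → [-5, 0.5]
midpoint -2.25: f = -35.546875 < 0 → [-5, -2.25]
midpoint -3.625: f = -13.224609 < 0 → [-5, -3.625]
midpoint -4.3125: f = 13.8 > 0 → [-4.3125, -3.625]
midpoint -3.96875: f = -1.2373 < 0 → [-4.3125, -3.96875]

-4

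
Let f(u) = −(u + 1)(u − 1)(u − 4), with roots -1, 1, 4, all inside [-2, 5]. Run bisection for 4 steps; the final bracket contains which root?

4

u = 1.5 gives f = 3.125, positive; keep [1.5, 5]
u = 3.25 gives f = 7.171875, positive; keep [3.25, 5]
u = 4.125 gives f = -2.001953, negative; keep [3.25, 4.125]
u = 3.6875 gives f = 3.9368, positive; keep [3.6875, 4.125]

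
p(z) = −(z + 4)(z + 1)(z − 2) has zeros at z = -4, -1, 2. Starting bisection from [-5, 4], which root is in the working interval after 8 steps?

2

midpoint -0.5: p = 4.375 > 0 → [-0.5, 4]
midpoint 1.75: p = 3.953125 > 0 → [1.75, 4]
midpoint 2.875: p = -23.310547 < 0 → [1.75, 2.875]
midpoint 2.3125: p = -6.5344 < 0 → [1.75, 2.3125]
midpoint 2.03125: p = -0.5713 < 0 → [1.75, 2.03125]
midpoint 1.890625: p = 1.8624 > 0 → [1.890625, 2.03125]
midpoint 1.9609375: p = 0.6895 > 0 → [1.9609375, 2.03125]
midpoint 1.99609375: p = 0.0702 > 0 → [1.99609375, 2.03125]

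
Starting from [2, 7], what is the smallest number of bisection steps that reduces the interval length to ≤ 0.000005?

20

Width after n steps is 5/2^n. Need 2^n ≥ 5/0.000005 = 1000000.
2^19 = 524288 < 1000000 ≤ 2^20 = 1048576, so n = 20.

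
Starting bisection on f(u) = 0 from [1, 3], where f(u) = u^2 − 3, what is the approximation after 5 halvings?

u = 2 gives f = 1, positive; keep [1, 2]
u = 1.5 gives f = -0.75, negative; keep [1.5, 2]
u = 1.75 gives f = 0.0625, positive; keep [1.5, 1.75]
u = 1.625 gives f = -0.3594, negative; keep [1.625, 1.75]
u = 1.6875 gives f = -0.1523, negative; keep [1.6875, 1.75]

1.6875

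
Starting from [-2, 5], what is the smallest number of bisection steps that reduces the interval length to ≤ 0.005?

Width after n steps is 7/2^n. Need 2^n ≥ 7/0.005 = 1400.
2^10 = 1024 < 1400 ≤ 2^11 = 2048, so n = 11.

11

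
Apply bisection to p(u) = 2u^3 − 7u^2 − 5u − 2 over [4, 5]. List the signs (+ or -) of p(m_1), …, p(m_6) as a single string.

++-+-+

midpoint 4.5: p = 16 > 0 → [4, 4.5]
midpoint 4.25: p = 3.84375 > 0 → [4, 4.25]
midpoint 4.125: p = -1.355469 < 0 → [4.125, 4.25]
midpoint 4.1875: p = 1.1733 > 0 → [4.125, 4.1875]
midpoint 4.15625: p = -0.1086 < 0 → [4.15625, 4.1875]
midpoint 4.171875: p = 0.528 > 0 → [4.15625, 4.171875]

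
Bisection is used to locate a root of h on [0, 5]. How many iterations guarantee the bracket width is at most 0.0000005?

Width after n steps is 5/2^n. Need 2^n ≥ 5/0.0000005 = 10000000.
2^23 = 8388608 < 10000000 ≤ 2^24 = 16777216, so n = 24.

24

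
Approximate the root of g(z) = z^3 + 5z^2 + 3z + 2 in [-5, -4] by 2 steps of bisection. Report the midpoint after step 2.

-4.25

z = -4.5 gives g = -1.375, negative; keep [-4.5, -4]
z = -4.25 gives g = 2.796875, positive; keep [-4.5, -4.25]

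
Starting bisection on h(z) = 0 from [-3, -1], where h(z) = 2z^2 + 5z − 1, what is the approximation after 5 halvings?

midpoint -2: h = -3 < 0 → [-3, -2]
midpoint -2.5: h = -1 < 0 → [-3, -2.5]
midpoint -2.75: h = 0.375 > 0 → [-2.75, -2.5]
midpoint -2.625: h = -0.3438 < 0 → [-2.75, -2.625]
midpoint -2.6875: h = 0.0078 > 0 → [-2.6875, -2.625]

-2.6875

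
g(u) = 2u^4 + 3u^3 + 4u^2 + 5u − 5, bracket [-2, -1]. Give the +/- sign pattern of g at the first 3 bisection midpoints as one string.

midpoint -1.5: g = -3.5 < 0 → [-2, -1.5]
midpoint -1.75: g = 1.179688 > 0 → [-1.75, -1.5]
midpoint -1.625: g = -1.489746 < 0 → [-1.75, -1.625]

-+-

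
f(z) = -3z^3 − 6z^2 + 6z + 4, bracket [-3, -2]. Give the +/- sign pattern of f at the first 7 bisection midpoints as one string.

f(-2.5) = -1.625 < 0, so the root lies in [-3, -2.5]
f(-2.75) = 4.515625 > 0, so the root lies in [-2.75, -2.5]
f(-2.625) = 1.169922 > 0, so the root lies in [-2.625, -2.5]
f(-2.5625) = -0.2942 < 0, so the root lies in [-2.625, -2.5625]
f(-2.59375) = 0.4209 > 0, so the root lies in [-2.59375, -2.5625]
f(-2.578125) = 0.0592 > 0, so the root lies in [-2.578125, -2.5625]
f(-2.5703125) = -0.1186 < 0, so the root lies in [-2.578125, -2.5703125]

-++-++-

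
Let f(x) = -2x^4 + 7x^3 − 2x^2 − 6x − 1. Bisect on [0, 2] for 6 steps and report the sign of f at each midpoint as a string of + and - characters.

x = 1 gives f = -4, negative; keep [1, 2]
x = 1.5 gives f = -1, negative; keep [1.5, 2]
x = 1.75 gives f = 1.132812, positive; keep [1.5, 1.75]
x = 1.625 gives f = 0.0601, positive; keep [1.5, 1.625]
x = 1.5625 gives f = -0.4759, negative; keep [1.5625, 1.625]
x = 1.59375 gives f = -0.2089, negative; keep [1.59375, 1.625]

--++--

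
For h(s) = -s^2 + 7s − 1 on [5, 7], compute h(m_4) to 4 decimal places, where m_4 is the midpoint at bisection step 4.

-0.1406

midpoint 6: h = 5 > 0 → [6, 7]
midpoint 6.5: h = 2.25 > 0 → [6.5, 7]
midpoint 6.75: h = 0.6875 > 0 → [6.75, 7]
midpoint 6.875: h = -0.1406 < 0 → [6.75, 6.875]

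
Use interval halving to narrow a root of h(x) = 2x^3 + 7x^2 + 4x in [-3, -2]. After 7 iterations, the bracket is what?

m = -2.5, h(m) = 2.5 (+); new bracket [-3, -2.5]
m = -2.75, h(m) = 0.34375 (+); new bracket [-3, -2.75]
m = -2.875, h(m) = -1.167969 (−); new bracket [-2.875, -2.75]
m = -2.8125, h(m) = -0.3735 (−); new bracket [-2.8125, -2.75]
m = -2.78125, h(m) = -0.0054 (−); new bracket [-2.78125, -2.75]
m = -2.765625, h(m) = 0.1715 (+); new bracket [-2.78125, -2.765625]
m = -2.7734375, h(m) = 0.0836 (+); new bracket [-2.78125, -2.7734375]

[-2.78125, -2.7734375]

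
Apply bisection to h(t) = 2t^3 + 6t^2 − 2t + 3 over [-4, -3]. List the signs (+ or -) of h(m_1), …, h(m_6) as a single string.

-++-+-

h(-3.5) = -2.25 < 0, so the root lies in [-3.5, -3]
h(-3.25) = 4.21875 > 0, so the root lies in [-3.5, -3.25]
h(-3.375) = 1.207031 > 0, so the root lies in [-3.5, -3.375]
h(-3.4375) = -0.4644 < 0, so the root lies in [-3.4375, -3.375]
h(-3.40625) = 0.3854 > 0, so the root lies in [-3.4375, -3.40625]
h(-3.421875) = -0.0359 < 0, so the root lies in [-3.421875, -3.40625]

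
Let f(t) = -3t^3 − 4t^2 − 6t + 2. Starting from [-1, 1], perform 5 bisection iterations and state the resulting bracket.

[0.25, 0.3125]

t = 0 gives f = 2, positive; keep [0, 1]
t = 0.5 gives f = -2.375, negative; keep [0, 0.5]
t = 0.25 gives f = 0.203125, positive; keep [0.25, 0.5]
t = 0.375 gives f = -0.9707, negative; keep [0.25, 0.375]
t = 0.3125 gives f = -0.3572, negative; keep [0.25, 0.3125]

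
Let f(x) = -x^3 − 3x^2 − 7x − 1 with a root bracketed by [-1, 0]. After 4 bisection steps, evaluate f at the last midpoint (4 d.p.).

f(-0.5) = 1.875 > 0, so the root lies in [-0.5, 0]
f(-0.25) = 0.578125 > 0, so the root lies in [-0.25, 0]
f(-0.125) = -0.169922 < 0, so the root lies in [-0.25, -0.125]
f(-0.1875) = 0.2136 > 0, so the root lies in [-0.1875, -0.125]

0.2136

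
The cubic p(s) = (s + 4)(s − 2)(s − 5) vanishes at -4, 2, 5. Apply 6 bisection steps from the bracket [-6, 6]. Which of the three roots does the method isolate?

s = 0 gives p = 40, positive; keep [-6, 0]
s = -3 gives p = 40, positive; keep [-6, -3]
s = -4.5 gives p = -30.875, negative; keep [-4.5, -3]
s = -3.75 gives p = 12.5781, positive; keep [-4.5, -3.75]
s = -4.125 gives p = -6.9863, negative; keep [-4.125, -3.75]
s = -3.9375 gives p = 3.3167, positive; keep [-4.125, -3.9375]

-4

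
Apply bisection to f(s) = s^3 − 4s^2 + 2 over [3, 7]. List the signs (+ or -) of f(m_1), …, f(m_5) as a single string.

s = 5 gives f = 27, positive; keep [3, 5]
s = 4 gives f = 2, positive; keep [3, 4]
s = 3.5 gives f = -4.125, negative; keep [3.5, 4]
s = 3.75 gives f = -1.5156, negative; keep [3.75, 4]
s = 3.875 gives f = 0.123, positive; keep [3.75, 3.875]

++--+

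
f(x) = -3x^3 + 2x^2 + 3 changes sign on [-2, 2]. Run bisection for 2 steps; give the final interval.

[1, 2]

f(0) = 3 > 0, so the root lies in [0, 2]
f(1) = 2 > 0, so the root lies in [1, 2]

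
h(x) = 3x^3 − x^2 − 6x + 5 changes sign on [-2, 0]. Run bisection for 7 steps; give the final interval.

x = -1 gives h = 7, positive; keep [-2, -1]
x = -1.5 gives h = 1.625, positive; keep [-2, -1.5]
x = -1.75 gives h = -3.640625, negative; keep [-1.75, -1.5]
x = -1.625 gives h = -0.7637, negative; keep [-1.625, -1.5]
x = -1.5625 gives h = 0.4895, positive; keep [-1.625, -1.5625]
x = -1.59375 gives h = -0.1221, negative; keep [-1.59375, -1.5625]
x = -1.578125 gives h = 0.1874, positive; keep [-1.59375, -1.578125]

[-1.59375, -1.578125]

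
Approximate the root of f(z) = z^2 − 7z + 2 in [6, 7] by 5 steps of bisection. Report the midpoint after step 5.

6.71875

m = 6.5, f(m) = -1.25 (−); new bracket [6.5, 7]
m = 6.75, f(m) = 0.3125 (+); new bracket [6.5, 6.75]
m = 6.625, f(m) = -0.484375 (−); new bracket [6.625, 6.75]
m = 6.6875, f(m) = -0.0898 (−); new bracket [6.6875, 6.75]
m = 6.71875, f(m) = 0.1104 (+); new bracket [6.6875, 6.71875]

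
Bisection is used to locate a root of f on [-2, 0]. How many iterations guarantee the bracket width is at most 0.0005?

Width after n steps is 2/2^n. Need 2^n ≥ 2/0.0005 = 4000.
2^11 = 2048 < 4000 ≤ 2^12 = 4096, so n = 12.

12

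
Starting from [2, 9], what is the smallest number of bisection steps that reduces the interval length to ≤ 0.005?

11

Width after n steps is 7/2^n. Need 2^n ≥ 7/0.005 = 1400.
2^10 = 1024 < 1400 ≤ 2^11 = 2048, so n = 11.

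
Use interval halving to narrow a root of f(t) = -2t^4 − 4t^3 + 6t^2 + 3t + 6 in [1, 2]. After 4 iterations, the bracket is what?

[1.5, 1.5625]

m = 1.5, f(m) = 0.375 (+); new bracket [1.5, 2]
m = 1.75, f(m) = -10.570312 (−); new bracket [1.5, 1.75]
m = 1.625, f(m) = -4.391113 (−); new bracket [1.5, 1.625]
m = 1.5625, f(m) = -1.8438 (−); new bracket [1.5, 1.5625]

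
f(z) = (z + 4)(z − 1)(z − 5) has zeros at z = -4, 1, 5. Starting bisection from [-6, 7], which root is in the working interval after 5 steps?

m = 0.5, f(m) = 10.125 (+); new bracket [-6, 0.5]
m = -2.75, f(m) = 36.328125 (+); new bracket [-6, -2.75]
m = -4.375, f(m) = -18.896484 (−); new bracket [-4.375, -2.75]
m = -3.5625, f(m) = 17.0916 (+); new bracket [-4.375, -3.5625]
m = -3.96875, f(m) = 1.3926 (+); new bracket [-4.375, -3.96875]

-4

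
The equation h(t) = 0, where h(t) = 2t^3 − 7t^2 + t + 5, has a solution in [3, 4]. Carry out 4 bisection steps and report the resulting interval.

[3.0625, 3.125]

m = 3.5, h(m) = 8.5 (+); new bracket [3, 3.5]
m = 3.25, h(m) = 2.96875 (+); new bracket [3, 3.25]
m = 3.125, h(m) = 0.800781 (+); new bracket [3, 3.125]
m = 3.0625, h(m) = -0.144 (−); new bracket [3.0625, 3.125]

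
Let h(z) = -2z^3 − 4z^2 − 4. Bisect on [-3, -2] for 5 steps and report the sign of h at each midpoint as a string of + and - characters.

m = -2.5, h(m) = 2.25 (+); new bracket [-2.5, -2]
m = -2.25, h(m) = -1.46875 (−); new bracket [-2.5, -2.25]
m = -2.375, h(m) = 0.230469 (+); new bracket [-2.375, -2.25]
m = -2.3125, h(m) = -0.6577 (−); new bracket [-2.375, -2.3125]
m = -2.34375, h(m) = -0.2234 (−); new bracket [-2.375, -2.34375]

+-+--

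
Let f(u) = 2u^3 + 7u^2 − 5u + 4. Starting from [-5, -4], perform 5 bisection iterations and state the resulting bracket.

f(-4.5) = -14 < 0, so the root lies in [-4.5, -4]
f(-4.25) = -1.84375 < 0, so the root lies in [-4.25, -4]
f(-4.125) = 3.355469 > 0, so the root lies in [-4.25, -4.125]
f(-4.1875) = 0.8267 > 0, so the root lies in [-4.25, -4.1875]
f(-4.21875) = -0.4907 < 0, so the root lies in [-4.21875, -4.1875]

[-4.21875, -4.1875]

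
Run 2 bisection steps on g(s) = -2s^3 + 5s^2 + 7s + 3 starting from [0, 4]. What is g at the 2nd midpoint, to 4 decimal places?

15.0000

midpoint 2: g = 21 > 0 → [2, 4]
midpoint 3: g = 15 > 0 → [3, 4]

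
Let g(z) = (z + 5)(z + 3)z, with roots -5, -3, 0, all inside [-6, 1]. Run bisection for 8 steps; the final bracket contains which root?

0

m = -2.5, g(m) = -3.125 (−); new bracket [-2.5, 1]
m = -0.75, g(m) = -7.171875 (−); new bracket [-0.75, 1]
m = 0.125, g(m) = 2.001953 (+); new bracket [-0.75, 0.125]
m = -0.3125, g(m) = -3.9368 (−); new bracket [-0.3125, 0.125]
m = -0.09375, g(m) = -1.3368 (−); new bracket [-0.09375, 0.125]
m = 0.015625, g(m) = 0.2363 (+); new bracket [-0.09375, 0.015625]
m = -0.0390625, g(m) = -0.5738 (−); new bracket [-0.0390625, 0.015625]
m = -0.01171875, g(m) = -0.1747 (−); new bracket [-0.01171875, 0.015625]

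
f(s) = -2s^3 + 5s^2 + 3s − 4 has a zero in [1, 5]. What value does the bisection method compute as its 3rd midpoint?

2.5

f(3) = -4 < 0, so the root lies in [1, 3]
f(2) = 6 > 0, so the root lies in [2, 3]
f(2.5) = 3.5 > 0, so the root lies in [2.5, 3]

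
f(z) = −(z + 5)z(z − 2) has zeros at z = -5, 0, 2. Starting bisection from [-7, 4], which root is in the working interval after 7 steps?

-5

z = -1.5 gives f = -18.375, negative; keep [-7, -1.5]
z = -4.25 gives f = -19.921875, negative; keep [-7, -4.25]
z = -5.625 gives f = 26.806641, positive; keep [-5.625, -4.25]
z = -4.9375 gives f = -2.1409, negative; keep [-5.625, -4.9375]
z = -5.28125 gives f = 10.8152, positive; keep [-5.28125, -4.9375]
z = -5.109375 gives f = 3.973, positive; keep [-5.109375, -4.9375]
z = -5.0234375 gives f = 0.8269, positive; keep [-5.0234375, -4.9375]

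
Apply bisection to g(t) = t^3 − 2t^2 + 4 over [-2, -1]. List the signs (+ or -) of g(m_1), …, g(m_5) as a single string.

midpoint -1.5: g = -3.875 < 0 → [-1.5, -1]
midpoint -1.25: g = -1.078125 < 0 → [-1.25, -1]
midpoint -1.125: g = 0.044922 > 0 → [-1.25, -1.125]
midpoint -1.1875: g = -0.4949 < 0 → [-1.1875, -1.125]
midpoint -1.15625: g = -0.2196 < 0 → [-1.15625, -1.125]

--+--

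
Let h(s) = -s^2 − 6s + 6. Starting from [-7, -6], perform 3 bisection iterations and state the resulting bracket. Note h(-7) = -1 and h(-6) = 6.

[-6.875, -6.75]

midpoint -6.5: h = 2.75 > 0 → [-7, -6.5]
midpoint -6.75: h = 0.9375 > 0 → [-7, -6.75]
midpoint -6.875: h = -0.015625 < 0 → [-6.875, -6.75]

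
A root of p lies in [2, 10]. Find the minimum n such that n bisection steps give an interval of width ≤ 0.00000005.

Width after n steps is 8/2^n. Need 2^n ≥ 8/0.00000005 = 160000000.
2^27 = 134217728 < 160000000 ≤ 2^28 = 268435456, so n = 28.

28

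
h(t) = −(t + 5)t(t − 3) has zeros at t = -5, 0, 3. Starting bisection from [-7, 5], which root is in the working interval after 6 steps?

m = -1, h(m) = -16 (−); new bracket [-7, -1]
m = -4, h(m) = -28 (−); new bracket [-7, -4]
m = -5.5, h(m) = 23.375 (+); new bracket [-5.5, -4]
m = -4.75, h(m) = -9.2031 (−); new bracket [-5.5, -4.75]
m = -5.125, h(m) = 5.2051 (+); new bracket [-5.125, -4.75]
m = -4.9375, h(m) = -2.4495 (−); new bracket [-5.125, -4.9375]

-5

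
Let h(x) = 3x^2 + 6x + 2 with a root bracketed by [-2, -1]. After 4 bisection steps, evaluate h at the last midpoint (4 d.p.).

h(-1.5) = -0.25 < 0, so the root lies in [-2, -1.5]
h(-1.75) = 0.6875 > 0, so the root lies in [-1.75, -1.5]
h(-1.625) = 0.171875 > 0, so the root lies in [-1.625, -1.5]
h(-1.5625) = -0.0508 < 0, so the root lies in [-1.625, -1.5625]

-0.0508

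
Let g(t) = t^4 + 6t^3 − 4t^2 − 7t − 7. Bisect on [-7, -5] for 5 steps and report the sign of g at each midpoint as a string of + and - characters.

-+---

m = -6, g(m) = -109 (−); new bracket [-7, -6]
m = -6.5, g(m) = 6.8125 (+); new bracket [-6.5, -6]
m = -6.25, g(m) = -58.464844 (−); new bracket [-6.5, -6.25]
m = -6.375, g(m) = -27.781 (−); new bracket [-6.5, -6.375]
m = -6.4375, g(m) = -10.9873 (−); new bracket [-6.5, -6.4375]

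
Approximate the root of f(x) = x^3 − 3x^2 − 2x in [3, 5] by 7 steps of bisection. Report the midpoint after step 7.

3.546875

x = 4 gives f = 8, positive; keep [3, 4]
x = 3.5 gives f = -0.875, negative; keep [3.5, 4]
x = 3.75 gives f = 3.046875, positive; keep [3.5, 3.75]
x = 3.625 gives f = 0.9629, positive; keep [3.5, 3.625]
x = 3.5625 gives f = 0.0139, positive; keep [3.5, 3.5625]
x = 3.53125 gives f = -0.438, negative; keep [3.53125, 3.5625]
x = 3.546875 gives f = -0.2139, negative; keep [3.546875, 3.5625]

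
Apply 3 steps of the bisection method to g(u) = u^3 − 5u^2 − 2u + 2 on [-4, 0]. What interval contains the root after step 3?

[-1, -0.5]

m = -2, g(m) = -22 (−); new bracket [-2, 0]
m = -1, g(m) = -2 (−); new bracket [-1, 0]
m = -0.5, g(m) = 1.625 (+); new bracket [-1, -0.5]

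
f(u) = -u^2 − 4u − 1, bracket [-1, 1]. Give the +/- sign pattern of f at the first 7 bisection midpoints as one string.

f(0) = -1 < 0, so the root lies in [-1, 0]
f(-0.5) = 0.75 > 0, so the root lies in [-0.5, 0]
f(-0.25) = -0.0625 < 0, so the root lies in [-0.5, -0.25]
f(-0.375) = 0.3594 > 0, so the root lies in [-0.375, -0.25]
f(-0.3125) = 0.1523 > 0, so the root lies in [-0.3125, -0.25]
f(-0.28125) = 0.0459 > 0, so the root lies in [-0.28125, -0.25]
f(-0.265625) = -0.0081 < 0, so the root lies in [-0.28125, -0.265625]

-+-+++-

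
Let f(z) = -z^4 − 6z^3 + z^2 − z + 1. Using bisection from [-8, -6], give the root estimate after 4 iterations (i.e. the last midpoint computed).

z = -7 gives f = -286, negative; keep [-7, -6]
z = -6.5 gives f = -87.5625, negative; keep [-6.5, -6]
z = -6.25 gives f = -14.722656, negative; keep [-6.25, -6]
z = -6.125 gives f = 15.9177, positive; keep [-6.25, -6.125]

-6.125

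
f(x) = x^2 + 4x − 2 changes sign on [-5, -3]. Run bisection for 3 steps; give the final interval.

f(-4) = -2 < 0, so the root lies in [-5, -4]
f(-4.5) = 0.25 > 0, so the root lies in [-4.5, -4]
f(-4.25) = -0.9375 < 0, so the root lies in [-4.5, -4.25]

[-4.5, -4.25]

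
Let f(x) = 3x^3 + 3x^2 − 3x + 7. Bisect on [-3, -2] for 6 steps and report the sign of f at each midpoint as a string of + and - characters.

midpoint -2.5: f = -13.625 < 0 → [-2.5, -2]
midpoint -2.25: f = -5.234375 < 0 → [-2.25, -2]
midpoint -2.125: f = -1.865234 < 0 → [-2.125, -2]
midpoint -2.0625: f = -0.3718 < 0 → [-2.0625, -2]
midpoint -2.03125: f = 0.329 > 0 → [-2.0625, -2.03125]
midpoint -2.046875: f = -0.0176 < 0 → [-2.046875, -2.03125]

----+-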